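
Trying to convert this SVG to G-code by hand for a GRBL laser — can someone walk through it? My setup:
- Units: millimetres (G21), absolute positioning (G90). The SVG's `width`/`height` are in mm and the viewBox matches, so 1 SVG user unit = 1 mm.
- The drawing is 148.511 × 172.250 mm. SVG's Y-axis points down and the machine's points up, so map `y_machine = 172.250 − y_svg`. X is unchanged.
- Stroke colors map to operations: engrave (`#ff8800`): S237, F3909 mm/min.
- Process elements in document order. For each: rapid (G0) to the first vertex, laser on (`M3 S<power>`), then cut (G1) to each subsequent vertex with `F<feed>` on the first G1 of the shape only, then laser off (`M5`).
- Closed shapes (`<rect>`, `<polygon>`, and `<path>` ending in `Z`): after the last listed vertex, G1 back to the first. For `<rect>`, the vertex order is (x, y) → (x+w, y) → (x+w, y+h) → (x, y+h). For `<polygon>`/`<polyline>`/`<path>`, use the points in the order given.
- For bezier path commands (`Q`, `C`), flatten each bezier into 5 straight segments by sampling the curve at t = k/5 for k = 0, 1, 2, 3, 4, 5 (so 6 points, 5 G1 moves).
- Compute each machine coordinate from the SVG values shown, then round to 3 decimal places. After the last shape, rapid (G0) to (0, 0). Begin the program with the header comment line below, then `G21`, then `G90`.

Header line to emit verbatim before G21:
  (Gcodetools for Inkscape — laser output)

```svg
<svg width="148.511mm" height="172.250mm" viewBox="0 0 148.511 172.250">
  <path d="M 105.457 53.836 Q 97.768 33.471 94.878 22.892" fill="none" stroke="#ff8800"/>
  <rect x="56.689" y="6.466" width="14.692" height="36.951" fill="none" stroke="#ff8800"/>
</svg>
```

(Gcodetools for Inkscape — laser output)
G21
G90
G0 X105.457 Y118.414
M3 S237
G1 X102.573 Y126.169 F3909
G1 X100.074 Y133.140
G1 X97.958 Y139.329
G1 X96.226 Y144.735
G1 X94.878 Y149.358
M5
G0 X56.689 Y165.784
M3 S237
G1 X71.381 Y165.784 F3909
G1 X71.381 Y128.833
G1 X56.689 Y128.833
G1 X56.689 Y165.784
M5
G0 X0.000 Y0.000

1 u = 1 mm; y_m = 172.250 − y.

[1] `<path>` quadratic bezier, #ff8800→engrave S237 F3909: (105.457,118.414) → (102.573,126.169) → (100.074,133.140) → (97.958,139.329) → (96.226,144.735) → (94.878,149.358)

[2] `<rect>` rectangle, #ff8800→engrave S237 F3909: (56.689,165.784) → (71.381,165.784) → (71.381,128.833) → (56.689,128.833) → (56.689,165.784) (closed)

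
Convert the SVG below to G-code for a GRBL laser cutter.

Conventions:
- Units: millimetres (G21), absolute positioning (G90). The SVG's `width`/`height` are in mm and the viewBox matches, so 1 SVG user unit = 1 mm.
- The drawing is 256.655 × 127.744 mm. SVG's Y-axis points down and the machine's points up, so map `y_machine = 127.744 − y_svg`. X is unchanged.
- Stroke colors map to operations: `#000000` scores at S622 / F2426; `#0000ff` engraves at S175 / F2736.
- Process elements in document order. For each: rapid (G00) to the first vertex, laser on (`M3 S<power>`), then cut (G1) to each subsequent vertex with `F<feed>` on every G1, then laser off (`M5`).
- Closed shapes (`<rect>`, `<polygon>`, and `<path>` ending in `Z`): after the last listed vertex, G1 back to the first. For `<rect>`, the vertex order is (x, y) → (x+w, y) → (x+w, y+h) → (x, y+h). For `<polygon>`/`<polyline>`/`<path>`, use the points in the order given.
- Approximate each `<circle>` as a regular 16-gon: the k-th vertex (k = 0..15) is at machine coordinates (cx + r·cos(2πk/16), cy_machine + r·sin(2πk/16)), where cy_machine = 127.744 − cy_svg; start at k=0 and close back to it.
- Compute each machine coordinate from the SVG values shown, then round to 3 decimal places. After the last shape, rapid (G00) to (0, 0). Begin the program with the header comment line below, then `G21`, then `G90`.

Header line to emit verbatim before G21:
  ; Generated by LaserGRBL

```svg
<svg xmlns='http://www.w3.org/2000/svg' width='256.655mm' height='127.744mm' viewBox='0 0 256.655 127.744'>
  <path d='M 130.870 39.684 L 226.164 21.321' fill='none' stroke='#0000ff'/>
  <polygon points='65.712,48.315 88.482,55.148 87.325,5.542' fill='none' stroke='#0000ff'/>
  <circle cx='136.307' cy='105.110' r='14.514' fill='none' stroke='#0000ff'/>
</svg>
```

1 u = 1 mm; y_m = 127.744 − y.

[1] `<path>` line segment, #0000ff→engrave S175 F2736: (130.870,88.060) → (226.164,106.423)

[2] `<polygon>` closed polygon, #0000ff→engrave S175 F2736: (65.712,79.429) → (88.482,72.596) → (87.325,122.202) → (65.712,79.429) (closed)

[3] `<circle>` circle, #0000ff→engrave S175 F2736: (150.821,22.634) → (149.716,28.188) → (146.570,32.897) → (141.861,36.043) → (136.307,37.148) → (130.753,36.043) → (126.044,32.897) → (122.898,28.188) → (121.793,22.634) → (122.898,17.080) → (126.044,12.371) → (130.753,9.225) → (136.307,8.120) → (141.861,9.225) → (146.570,12.371) → (149.716,17.080) → (150.821,22.634) (closed)

; Generated by LaserGRBL
G21
G90
G00 X130.870 Y88.060
M3 S175
G1 X226.164 Y106.423 F2736
M5
G00 X65.712 Y79.429
M3 S175
G1 X88.482 Y72.596 F2736
G1 X87.325 Y122.202 F2736
G1 X65.712 Y79.429 F2736
M5
G00 X150.821 Y22.634
M3 S175
G1 X149.716 Y28.188 F2736
G1 X146.570 Y32.897 F2736
G1 X141.861 Y36.043 F2736
G1 X136.307 Y37.148 F2736
G1 X130.753 Y36.043 F2736
G1 X126.044 Y32.897 F2736
G1 X122.898 Y28.188 F2736
G1 X121.793 Y22.634 F2736
G1 X122.898 Y17.080 F2736
G1 X126.044 Y12.371 F2736
G1 X130.753 Y9.225 F2736
G1 X136.307 Y8.120 F2736
G1 X141.861 Y9.225 F2736
G1 X146.570 Y12.371 F2736
G1 X149.716 Y17.080 F2736
G1 X150.821 Y22.634 F2736
M5
G00 X0.000 Y0.000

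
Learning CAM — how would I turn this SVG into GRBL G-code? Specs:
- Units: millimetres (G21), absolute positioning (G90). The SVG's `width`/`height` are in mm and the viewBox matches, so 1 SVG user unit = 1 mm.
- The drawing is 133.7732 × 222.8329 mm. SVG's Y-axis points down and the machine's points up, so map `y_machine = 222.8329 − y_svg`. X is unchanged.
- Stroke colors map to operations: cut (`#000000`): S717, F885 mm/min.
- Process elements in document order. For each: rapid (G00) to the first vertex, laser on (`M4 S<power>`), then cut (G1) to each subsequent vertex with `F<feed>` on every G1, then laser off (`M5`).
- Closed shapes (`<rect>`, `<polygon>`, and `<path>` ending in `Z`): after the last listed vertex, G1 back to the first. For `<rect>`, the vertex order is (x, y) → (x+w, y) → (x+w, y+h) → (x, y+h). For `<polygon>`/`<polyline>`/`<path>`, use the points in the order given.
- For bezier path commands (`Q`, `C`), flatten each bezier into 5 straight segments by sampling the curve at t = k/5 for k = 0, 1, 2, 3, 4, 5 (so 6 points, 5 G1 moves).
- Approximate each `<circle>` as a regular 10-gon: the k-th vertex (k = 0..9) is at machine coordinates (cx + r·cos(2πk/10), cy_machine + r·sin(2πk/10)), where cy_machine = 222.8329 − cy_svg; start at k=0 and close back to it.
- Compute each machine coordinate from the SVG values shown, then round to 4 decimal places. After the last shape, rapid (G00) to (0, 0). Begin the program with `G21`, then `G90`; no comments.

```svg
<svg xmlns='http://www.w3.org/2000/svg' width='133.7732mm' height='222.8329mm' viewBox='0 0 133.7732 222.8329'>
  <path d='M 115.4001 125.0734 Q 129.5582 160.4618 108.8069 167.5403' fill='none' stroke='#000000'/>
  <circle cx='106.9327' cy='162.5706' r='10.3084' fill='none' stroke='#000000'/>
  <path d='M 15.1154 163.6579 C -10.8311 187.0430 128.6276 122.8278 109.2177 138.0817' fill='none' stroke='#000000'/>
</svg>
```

G21
G90
G00 X115.4001 Y97.7595
M4 S717
G1 X119.6670 Y84.7365 F885
G1 X121.1411 Y73.9784 F885
G1 X119.8224 Y65.4850 F885
G1 X115.7110 Y59.2564 F885
G1 X108.8069 Y55.2926 F885
M5
G00 X117.2411 Y60.2623
M4 S717
G1 X115.2724 Y66.3214 F885
G1 X110.1182 Y70.0662 F885
G1 X103.7472 Y70.0662 F885
G1 X98.5930 Y66.3214 F885
G1 X96.6243 Y60.2623 F885
G1 X98.5930 Y54.2032 F885
G1 X103.7472 Y50.4584 F885
G1 X110.1182 Y50.4584 F885
G1 X115.2724 Y54.2032 F885
G1 X117.2411 Y60.2623 F885
M5
G00 X15.1154 Y59.1750
M4 S717
G1 X16.8019 Y54.3194 F885
G1 X42.6206 Y62.4686 F885
G1 X77.0062 Y75.6032 F885
G1 X104.3936 Y85.7038 F885
G1 X109.2177 Y84.7512 F885
M5
G00 X0.0000 Y0.0000

viewBox `0 0 133.7732 222.8329` with mm width/height → 1 unit = 1 mm. Flip: y_m = 222.8329 − y_svg.

**Shape 1** — `<path>` quadratic bezier, stroke `#000000` → cut (S717, F885). Control points (SVG): P0=(115.4001,125.0734), P1=(129.5582,160.4618), P2=(108.8069,167.5403); sampled at t=k/5. Machine vertices: (115.4001,97.7595) → (119.6670,84.7365) → (121.1411,73.9784) → (119.8224,65.4850) → (115.7110,59.2564) → (108.8069,55.2926). Open path.

**Shape 2** — `<circle>` circle, stroke `#000000` → cut (S717, F885). Machine vertices: (117.2411,60.2623) → (115.2724,66.3214) → (110.1182,70.0662) → (103.7472,70.0662) → (98.5930,66.3214) → (96.6243,60.2623) → (98.5930,54.2032) → (103.7472,50.4584) → (110.1182,50.4584) → (115.2724,54.2032) → (117.2411,60.2623). Closed: final G1 returns to the first vertex.

**Shape 3** — `<path>` cubic bezier, stroke `#000000` → cut (S717, F885). Control points (SVG): P0=(15.1154,163.6579), P1=(-10.8311,187.0430), P2=(128.6276,122.8278), P3=(109.2177,138.0817); sampled at t=k/5. Machine vertices: (15.1154,59.1750) → (16.8019,54.3194) → (42.6206,62.4686) → (77.0062,75.6032) → (104.3936,85.7038) → (109.2177,84.7512). Open path.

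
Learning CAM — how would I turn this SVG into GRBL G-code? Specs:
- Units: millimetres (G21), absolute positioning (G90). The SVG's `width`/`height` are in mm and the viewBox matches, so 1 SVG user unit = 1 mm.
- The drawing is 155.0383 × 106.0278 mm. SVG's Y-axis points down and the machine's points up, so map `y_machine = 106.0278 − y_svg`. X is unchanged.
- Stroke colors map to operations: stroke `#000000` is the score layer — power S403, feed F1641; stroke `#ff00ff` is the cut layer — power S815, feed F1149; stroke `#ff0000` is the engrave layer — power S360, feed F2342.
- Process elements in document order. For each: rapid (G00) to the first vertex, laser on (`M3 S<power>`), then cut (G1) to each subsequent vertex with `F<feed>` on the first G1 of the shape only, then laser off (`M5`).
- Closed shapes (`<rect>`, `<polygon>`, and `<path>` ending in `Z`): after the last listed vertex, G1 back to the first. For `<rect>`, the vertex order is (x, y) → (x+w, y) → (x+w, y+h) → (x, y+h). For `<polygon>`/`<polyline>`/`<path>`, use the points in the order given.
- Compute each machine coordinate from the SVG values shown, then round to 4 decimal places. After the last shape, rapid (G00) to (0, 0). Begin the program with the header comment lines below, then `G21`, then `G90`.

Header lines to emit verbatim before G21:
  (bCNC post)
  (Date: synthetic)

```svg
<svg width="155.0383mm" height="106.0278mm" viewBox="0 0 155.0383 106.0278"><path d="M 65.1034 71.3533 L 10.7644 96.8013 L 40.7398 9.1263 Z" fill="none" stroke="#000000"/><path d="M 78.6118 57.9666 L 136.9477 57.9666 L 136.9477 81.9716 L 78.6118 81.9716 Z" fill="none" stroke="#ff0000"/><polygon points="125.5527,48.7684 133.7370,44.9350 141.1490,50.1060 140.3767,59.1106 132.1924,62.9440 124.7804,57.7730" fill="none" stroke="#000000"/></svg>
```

Since the viewBox matches the mm dimensions, user units are millimetres directly. The only transform is the Y-flip y_m = 106.0278 − y_svg.

Shape 1 is a closed polygon drawn with `<path>`. Its stroke #000000 means score at S403, F1641. After flipping Y the toolpath is (65.1034,34.6745) → (10.7644,9.2265) → (40.7398,96.9015) → (65.1034,34.6745), returning to the start.

Shape 2 is a rectangle drawn with `<path>`. Its stroke #ff0000 means engrave at S360, F2342. After flipping Y the toolpath is (78.6118,48.0612) → (136.9477,48.0612) → (136.9477,24.0562) → (78.6118,24.0562) → (78.6118,48.0612), returning to the start.

Shape 3 is a regular polygon drawn with `<polygon>`. Its stroke #000000 means score at S403, F1641. After flipping Y the toolpath is (125.5527,57.2594) → (133.7370,61.0928) → (141.1490,55.9218) → (140.3767,46.9172) → (132.1924,43.0838) → (124.7804,48.2548) → (125.5527,57.2594), returning to the start.

(bCNC post)
(Date: synthetic)
G21
G90
G00 X65.1034 Y34.6745
M3 S403
G1 X10.7644 Y9.2265 F1641
G1 X40.7398 Y96.9015
G1 X65.1034 Y34.6745
M5
G00 X78.6118 Y48.0612
M3 S360
G1 X136.9477 Y48.0612 F2342
G1 X136.9477 Y24.0562
G1 X78.6118 Y24.0562
G1 X78.6118 Y48.0612
M5
G00 X125.5527 Y57.2594
M3 S403
G1 X133.7370 Y61.0928 F1641
G1 X141.1490 Y55.9218
G1 X140.3767 Y46.9172
G1 X132.1924 Y43.0838
G1 X124.7804 Y48.2548
G1 X125.5527 Y57.2594
M5
G00 X0.0000 Y0.0000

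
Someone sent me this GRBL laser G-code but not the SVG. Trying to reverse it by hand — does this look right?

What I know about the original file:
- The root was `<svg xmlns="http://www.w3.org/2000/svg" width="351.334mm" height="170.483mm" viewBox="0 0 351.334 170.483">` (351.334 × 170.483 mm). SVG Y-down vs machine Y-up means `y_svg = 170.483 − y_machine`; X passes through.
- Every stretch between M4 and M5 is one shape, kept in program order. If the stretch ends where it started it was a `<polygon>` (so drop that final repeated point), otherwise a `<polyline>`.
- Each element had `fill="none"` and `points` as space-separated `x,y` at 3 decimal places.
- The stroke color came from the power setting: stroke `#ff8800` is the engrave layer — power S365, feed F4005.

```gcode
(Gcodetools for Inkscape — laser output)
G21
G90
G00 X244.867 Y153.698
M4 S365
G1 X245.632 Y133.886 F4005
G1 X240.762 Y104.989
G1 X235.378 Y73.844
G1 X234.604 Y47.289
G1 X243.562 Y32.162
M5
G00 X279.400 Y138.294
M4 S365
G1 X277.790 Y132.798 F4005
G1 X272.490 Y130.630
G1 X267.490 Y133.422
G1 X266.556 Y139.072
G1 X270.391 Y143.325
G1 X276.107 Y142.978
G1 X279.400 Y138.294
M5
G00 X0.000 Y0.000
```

y_svg = 170.483 − y_m. Every run uses S365, so all elements get stroke `#ff8800` (engrave).

[1] open run; points: 244.867,16.785 245.632,36.597 240.762,65.494 235.378,96.639 234.604,123.194 243.562,138.321

[2] closed run; points: 279.400,32.189 277.790,37.685 272.490,39.853 267.490,37.061 266.556,31.411 270.391,27.158 276.107,27.505

<svg xmlns="http://www.w3.org/2000/svg" width="351.334mm" height="170.483mm" viewBox="0 0 351.334 170.483">
  <polyline points="244.867,16.785 245.632,36.597 240.762,65.494 235.378,96.639 234.604,123.194 243.562,138.321" fill="none" stroke="#ff8800"/>
  <polygon points="279.400,32.189 277.790,37.685 272.490,39.853 267.490,37.061 266.556,31.411 270.391,27.158 276.107,27.505" fill="none" stroke="#ff8800"/>
</svg>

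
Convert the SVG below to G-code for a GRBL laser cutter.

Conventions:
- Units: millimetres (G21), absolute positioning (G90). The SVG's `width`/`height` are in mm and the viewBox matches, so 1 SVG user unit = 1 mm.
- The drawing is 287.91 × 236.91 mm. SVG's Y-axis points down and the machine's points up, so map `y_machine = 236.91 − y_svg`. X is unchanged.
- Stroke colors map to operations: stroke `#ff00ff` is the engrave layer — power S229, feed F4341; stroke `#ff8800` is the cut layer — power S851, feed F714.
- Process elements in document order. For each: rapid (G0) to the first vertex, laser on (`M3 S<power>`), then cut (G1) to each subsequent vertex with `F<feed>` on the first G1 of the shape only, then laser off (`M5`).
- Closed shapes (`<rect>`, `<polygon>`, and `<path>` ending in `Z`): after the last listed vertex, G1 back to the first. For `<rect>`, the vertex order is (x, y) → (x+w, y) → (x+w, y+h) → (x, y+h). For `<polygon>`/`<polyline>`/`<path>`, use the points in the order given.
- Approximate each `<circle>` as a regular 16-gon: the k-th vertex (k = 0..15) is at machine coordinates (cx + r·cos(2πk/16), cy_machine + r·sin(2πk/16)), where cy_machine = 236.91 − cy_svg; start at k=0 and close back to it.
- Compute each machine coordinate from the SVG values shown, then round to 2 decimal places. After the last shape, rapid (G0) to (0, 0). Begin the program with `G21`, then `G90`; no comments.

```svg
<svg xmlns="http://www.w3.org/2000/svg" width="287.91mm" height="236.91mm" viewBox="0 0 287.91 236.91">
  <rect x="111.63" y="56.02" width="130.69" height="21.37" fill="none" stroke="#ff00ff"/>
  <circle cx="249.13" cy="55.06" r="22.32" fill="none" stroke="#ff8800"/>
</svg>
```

G21
G90
G0 X111.63 Y180.89
M3 S229
G1 X242.32 Y180.89 F4341
G1 X242.32 Y159.52
G1 X111.63 Y159.52
G1 X111.63 Y180.89
M5
G0 X271.45 Y181.85
M3 S851
G1 X269.75 Y190.39 F714
G1 X264.91 Y197.63
G1 X257.67 Y202.47
G1 X249.13 Y204.17
G1 X240.59 Y202.47
G1 X233.35 Y197.63
G1 X228.51 Y190.39
G1 X226.81 Y181.85
G1 X228.51 Y173.31
G1 X233.35 Y166.07
G1 X240.59 Y161.23
G1 X249.13 Y159.53
G1 X257.67 Y161.23
G1 X264.91 Y166.07
G1 X269.75 Y173.31
G1 X271.45 Y181.85
M5
G0 X0.00 Y0.00

viewBox `0 0 287.91 236.91` with mm width/height → 1 unit = 1 mm. Flip: y_m = 236.91 − y_svg.

**Shape 1** — `<rect>` rectangle, stroke `#ff00ff` → engrave (S229, F4341). Machine vertices: (111.63,180.89) → (242.32,180.89) → (242.32,159.52) → (111.63,159.52) → (111.63,180.89). Closed: final G1 returns to the first vertex.

**Shape 2** — `<circle>` circle, stroke `#ff8800` → cut (S851, F714). Machine vertices: (271.45,181.85) → (269.75,190.39) → (264.91,197.63) → (257.67,202.47) → (249.13,204.17) → (240.59,202.47) → (233.35,197.63) → (228.51,190.39) → (226.81,181.85) → (228.51,173.31) → (233.35,166.07) → (240.59,161.23) → (249.13,159.53) → (257.67,161.23) → (264.91,166.07) → (269.75,173.31) → (271.45,181.85). Closed: final G1 returns to the first vertex.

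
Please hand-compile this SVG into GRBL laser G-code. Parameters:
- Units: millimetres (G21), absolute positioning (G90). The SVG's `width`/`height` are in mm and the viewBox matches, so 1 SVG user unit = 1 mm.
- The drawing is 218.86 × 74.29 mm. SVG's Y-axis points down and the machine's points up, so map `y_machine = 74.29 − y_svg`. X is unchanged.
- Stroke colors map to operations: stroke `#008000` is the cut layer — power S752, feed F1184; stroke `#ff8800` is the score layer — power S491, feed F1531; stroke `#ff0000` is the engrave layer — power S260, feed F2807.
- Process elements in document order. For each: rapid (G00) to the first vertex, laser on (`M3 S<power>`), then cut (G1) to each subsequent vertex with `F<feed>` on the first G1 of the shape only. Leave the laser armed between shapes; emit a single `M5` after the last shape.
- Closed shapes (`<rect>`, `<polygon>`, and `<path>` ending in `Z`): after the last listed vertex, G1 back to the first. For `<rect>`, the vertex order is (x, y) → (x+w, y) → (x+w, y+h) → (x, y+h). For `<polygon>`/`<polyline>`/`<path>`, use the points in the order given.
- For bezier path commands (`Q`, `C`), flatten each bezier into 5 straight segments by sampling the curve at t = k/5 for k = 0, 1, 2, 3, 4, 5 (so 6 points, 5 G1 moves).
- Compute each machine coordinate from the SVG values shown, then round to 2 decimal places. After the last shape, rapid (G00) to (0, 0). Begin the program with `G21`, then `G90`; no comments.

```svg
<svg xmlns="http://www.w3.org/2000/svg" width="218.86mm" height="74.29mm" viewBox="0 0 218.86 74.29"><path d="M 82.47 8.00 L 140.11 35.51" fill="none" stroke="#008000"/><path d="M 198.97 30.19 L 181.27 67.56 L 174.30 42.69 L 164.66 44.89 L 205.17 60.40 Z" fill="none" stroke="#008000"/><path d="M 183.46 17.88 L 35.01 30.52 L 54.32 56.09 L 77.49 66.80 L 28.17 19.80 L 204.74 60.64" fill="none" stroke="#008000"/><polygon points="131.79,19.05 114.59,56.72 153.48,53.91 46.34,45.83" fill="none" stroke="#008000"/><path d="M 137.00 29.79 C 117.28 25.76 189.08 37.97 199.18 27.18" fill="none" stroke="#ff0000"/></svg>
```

G21
G90
G00 X82.47 Y66.29
M3 S752
G1 X140.11 Y38.78 F1184
G00 X198.97 Y44.10
M3 S752
G1 X181.27 Y6.73 F1184
G1 X174.30 Y31.60
G1 X164.66 Y29.40
G1 X205.17 Y13.89
G1 X198.97 Y44.10
G00 X183.46 Y56.41
M3 S752
G1 X35.01 Y43.77 F1184
G1 X54.32 Y18.20
G1 X77.49 Y7.49
G1 X28.17 Y54.49
G1 X204.74 Y13.65
G00 X131.79 Y55.24
M3 S752
G1 X114.59 Y17.57 F1184
G1 X153.48 Y20.38
G1 X46.34 Y28.46
G1 X131.79 Y55.24
G00 X137.00 Y44.50
M3 S260
G1 X134.92 Y45.28 F2807
G1 X147.46 Y44.05
G1 X167.25 Y42.69
G1 X186.94 Y43.08
G1 X199.18 Y47.11
M5
G00 X0.00 Y0.00

Since the viewBox matches the mm dimensions, user units are millimetres directly. The only transform is the Y-flip y_m = 74.29 − y_svg.

Shape 1 is a line segment drawn with `<path>`. Its stroke #008000 means cut at S752, F1184. After flipping Y the toolpath is (82.47,66.29) → (140.11,38.78).

Shape 2 is a closed polygon drawn with `<path>`. Its stroke #008000 means cut at S752, F1184. After flipping Y the toolpath is (198.97,44.10) → (181.27,6.73) → (174.30,31.60) → (164.66,29.40) → (205.17,13.89) → (198.97,44.10), returning to the start.

Shape 3 is a open polyline drawn with `<path>`. Its stroke #008000 means cut at S752, F1184. After flipping Y the toolpath is (183.46,56.41) → (35.01,43.77) → (54.32,18.20) → (77.49,7.49) → (28.17,54.49) → (204.74,13.65).

Shape 4 is a closed polygon drawn with `<polygon>`. Its stroke #008000 means cut at S752, F1184. After flipping Y the toolpath is (131.79,55.24) → (114.59,17.57) → (153.48,20.38) → (46.34,28.46) → (131.79,55.24), returning to the start.

Shape 5 is a cubic bezier drawn with `<path>`. Its stroke #ff0000 means engrave at S260, F2807. After flipping Y the toolpath is (137.00,44.50) → (134.92,45.28) → (147.46,44.05) → (167.25,42.69) → (186.94,43.08) → (199.18,47.11).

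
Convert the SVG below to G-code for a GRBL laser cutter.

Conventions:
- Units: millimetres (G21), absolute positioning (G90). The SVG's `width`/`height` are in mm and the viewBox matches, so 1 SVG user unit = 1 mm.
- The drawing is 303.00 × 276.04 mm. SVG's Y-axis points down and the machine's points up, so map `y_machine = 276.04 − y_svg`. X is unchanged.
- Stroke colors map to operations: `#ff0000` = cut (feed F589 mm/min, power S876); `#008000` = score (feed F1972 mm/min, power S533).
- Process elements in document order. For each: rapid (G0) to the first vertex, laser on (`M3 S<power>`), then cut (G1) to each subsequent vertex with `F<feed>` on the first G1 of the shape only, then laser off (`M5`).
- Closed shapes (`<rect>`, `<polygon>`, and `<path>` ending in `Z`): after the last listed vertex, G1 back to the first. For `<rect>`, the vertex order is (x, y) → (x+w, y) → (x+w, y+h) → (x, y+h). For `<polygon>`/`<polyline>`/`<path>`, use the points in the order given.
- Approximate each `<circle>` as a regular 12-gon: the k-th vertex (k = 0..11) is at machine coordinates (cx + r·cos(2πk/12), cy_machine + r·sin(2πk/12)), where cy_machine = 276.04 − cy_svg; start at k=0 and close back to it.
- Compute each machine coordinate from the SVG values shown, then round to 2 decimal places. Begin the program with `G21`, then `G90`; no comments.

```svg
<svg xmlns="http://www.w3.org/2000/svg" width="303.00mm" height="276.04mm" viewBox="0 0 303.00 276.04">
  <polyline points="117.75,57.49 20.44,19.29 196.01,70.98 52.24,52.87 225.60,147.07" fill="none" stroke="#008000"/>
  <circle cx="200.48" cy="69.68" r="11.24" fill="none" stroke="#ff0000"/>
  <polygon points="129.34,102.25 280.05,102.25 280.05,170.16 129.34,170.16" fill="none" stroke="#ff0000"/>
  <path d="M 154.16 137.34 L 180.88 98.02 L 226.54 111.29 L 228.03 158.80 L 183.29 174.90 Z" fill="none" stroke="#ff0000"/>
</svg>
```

G21
G90
G0 X117.75 Y218.55
M3 S533
G1 X20.44 Y256.75 F1972
G1 X196.01 Y205.06
G1 X52.24 Y223.17
G1 X225.60 Y128.97
M5
G0 X211.72 Y206.36
M3 S876
G1 X210.21 Y211.98 F589
G1 X206.10 Y216.09
G1 X200.48 Y217.60
G1 X194.86 Y216.09
G1 X190.75 Y211.98
G1 X189.24 Y206.36
G1 X190.75 Y200.74
G1 X194.86 Y196.63
G1 X200.48 Y195.12
G1 X206.10 Y196.63
G1 X210.21 Y200.74
G1 X211.72 Y206.36
M5
G0 X129.34 Y173.79
M3 S876
G1 X280.05 Y173.79 F589
G1 X280.05 Y105.88
G1 X129.34 Y105.88
G1 X129.34 Y173.79
M5
G0 X154.16 Y138.70
M3 S876
G1 X180.88 Y178.02 F589
G1 X226.54 Y164.75
G1 X228.03 Y117.24
G1 X183.29 Y101.14
G1 X154.16 Y138.70
M5

viewBox `0 0 303.00 276.04` with mm width/height → 1 unit = 1 mm. Flip: y_m = 276.04 − y_svg.

**Shape 1** — `<polyline>` open polyline, stroke `#008000` → score (S533, F1972). Machine vertices: (117.75,218.55) → (20.44,256.75) → (196.01,205.06) → (52.24,223.17) → (225.60,128.97). Open path.

**Shape 2** — `<circle>` circle, stroke `#ff0000` → cut (S876, F589). Machine vertices: (211.72,206.36) → (210.21,211.98) → (206.10,216.09) → (200.48,217.60) → (194.86,216.09) → (190.75,211.98) → (189.24,206.36) → (190.75,200.74) → (194.86,196.63) → (200.48,195.12) → (206.10,196.63) → (210.21,200.74) → (211.72,206.36). Closed: final G1 returns to the first vertex.

**Shape 3** — `<polygon>` rectangle, stroke `#ff0000` → cut (S876, F589). Machine vertices: (129.34,173.79) → (280.05,173.79) → (280.05,105.88) → (129.34,105.88) → (129.34,173.79). Closed: final G1 returns to the first vertex.

**Shape 4** — `<path>` regular polygon, stroke `#ff0000` → cut (S876, F589). Machine vertices: (154.16,138.70) → (180.88,178.02) → (226.54,164.75) → (228.03,117.24) → (183.29,101.14) → (154.16,138.70). Closed: final G1 returns to the first vertex.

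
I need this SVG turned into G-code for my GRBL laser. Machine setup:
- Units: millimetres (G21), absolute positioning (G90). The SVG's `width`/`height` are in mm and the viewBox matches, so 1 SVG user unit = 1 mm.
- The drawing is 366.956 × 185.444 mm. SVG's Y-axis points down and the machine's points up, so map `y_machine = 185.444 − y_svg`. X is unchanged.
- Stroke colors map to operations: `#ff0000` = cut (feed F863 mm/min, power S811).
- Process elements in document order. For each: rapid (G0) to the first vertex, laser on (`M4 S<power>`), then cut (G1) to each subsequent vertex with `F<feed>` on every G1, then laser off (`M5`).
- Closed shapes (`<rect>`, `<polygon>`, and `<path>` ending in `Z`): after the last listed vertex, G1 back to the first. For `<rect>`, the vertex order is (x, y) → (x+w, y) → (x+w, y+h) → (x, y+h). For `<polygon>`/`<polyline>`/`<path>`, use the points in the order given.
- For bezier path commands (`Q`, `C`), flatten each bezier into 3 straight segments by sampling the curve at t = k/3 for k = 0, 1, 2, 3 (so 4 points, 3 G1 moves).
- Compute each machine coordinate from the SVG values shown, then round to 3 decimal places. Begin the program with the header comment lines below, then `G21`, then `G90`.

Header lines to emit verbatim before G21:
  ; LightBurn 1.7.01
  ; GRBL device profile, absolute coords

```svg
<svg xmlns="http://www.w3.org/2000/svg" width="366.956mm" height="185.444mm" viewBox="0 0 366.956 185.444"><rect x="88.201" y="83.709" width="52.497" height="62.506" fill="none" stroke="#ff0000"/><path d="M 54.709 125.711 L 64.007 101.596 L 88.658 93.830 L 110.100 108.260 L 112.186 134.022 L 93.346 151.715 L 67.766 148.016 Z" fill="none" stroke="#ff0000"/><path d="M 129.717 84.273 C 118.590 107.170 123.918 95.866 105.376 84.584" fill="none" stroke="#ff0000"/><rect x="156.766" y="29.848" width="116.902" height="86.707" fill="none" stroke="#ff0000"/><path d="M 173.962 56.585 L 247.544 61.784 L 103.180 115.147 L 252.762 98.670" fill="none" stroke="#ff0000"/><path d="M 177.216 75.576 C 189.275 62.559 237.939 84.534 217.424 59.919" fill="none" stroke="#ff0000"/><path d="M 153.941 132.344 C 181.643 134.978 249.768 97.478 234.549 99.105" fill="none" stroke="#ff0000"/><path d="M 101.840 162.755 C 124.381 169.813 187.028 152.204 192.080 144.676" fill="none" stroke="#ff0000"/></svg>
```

; LightBurn 1.7.01
; GRBL device profile, absolute coords
G21
G90
G0 X88.201 Y101.735
M4 S811
G1 X140.698 Y101.735 F863
G1 X140.698 Y39.229 F863
G1 X88.201 Y39.229 F863
G1 X88.201 Y101.735 F863
M5
G0 X54.709 Y59.733
M4 S811
G1 X64.007 Y83.848 F863
G1 X88.658 Y91.614 F863
G1 X110.100 Y77.184 F863
G1 X112.186 Y51.422 F863
G1 X93.346 Y33.729 F863
G1 X67.766 Y37.428 F863
G1 X54.709 Y59.733 F863
M5
G0 X129.717 Y101.171
M4 S811
G1 X122.581 Y88.407 F863
G1 X117.455 Y90.838 F863
G1 X105.376 Y100.860 F863
M5
G0 X156.766 Y155.596
M4 S811
G1 X273.668 Y155.596 F863
G1 X273.668 Y68.889 F863
G1 X156.766 Y68.889 F863
G1 X156.766 Y155.596 F863
M5
G0 X173.962 Y128.859
M4 S811
G1 X247.544 Y123.660 F863
G1 X103.180 Y70.297 F863
G1 X252.762 Y86.774 F863
M5
G0 X177.216 Y109.868
M4 S811
G1 X197.559 Y114.243 F863
G1 X218.797 Y113.418 F863
G1 X217.424 Y125.525 F863
M5
G0 X153.941 Y53.100
M4 S811
G1 X190.533 Y60.908 F863
G1 X226.571 Y77.859 F863
G1 X234.549 Y86.339 F863
M5
G0 X101.840 Y22.689
M4 S811
G1 X134.131 Y22.566 F863
G1 X171.448 Y31.167 F863
G1 X192.080 Y40.768 F863
M5

viewBox `0 0 366.956 185.444` with mm width/height → 1 unit = 1 mm. Flip: y_m = 185.444 − y_svg.

**Shape 1** — `<rect>` rectangle, stroke `#ff0000` → cut (S811, F863). Machine vertices: (88.201,101.735) → (140.698,101.735) → (140.698,39.229) → (88.201,39.229) → (88.201,101.735). Closed: final G1 returns to the first vertex.

**Shape 2** — `<path>` regular polygon, stroke `#ff0000` → cut (S811, F863). Machine vertices: (54.709,59.733) → (64.007,83.848) → (88.658,91.614) → (110.100,77.184) → (112.186,51.422) → (93.346,33.729) → (67.766,37.428) → (54.709,59.733). Closed: final G1 returns to the first vertex.

**Shape 3** — `<path>` cubic bezier, stroke `#ff0000` → cut (S811, F863). Control points (SVG): P0=(129.717,84.273), P1=(118.590,107.170), P2=(123.918,95.866), P3=(105.376,84.584); sampled at t=k/3. Machine vertices: (129.717,101.171) → (122.581,88.407) → (117.455,90.838) → (105.376,100.860). Open path.

**Shape 4** — `<rect>` rectangle, stroke `#ff0000` → cut (S811, F863). Machine vertices: (156.766,155.596) → (273.668,155.596) → (273.668,68.889) → (156.766,68.889) → (156.766,155.596). Closed: final G1 returns to the first vertex.

**Shape 5** — `<path>` open polyline, stroke `#ff0000` → cut (S811, F863). Machine vertices: (173.962,128.859) → (247.544,123.660) → (103.180,70.297) → (252.762,86.774). Open path.

**Shape 6** — `<path>` cubic bezier, stroke `#ff0000` → cut (S811, F863). Control points (SVG): P0=(177.216,75.576), P1=(189.275,62.559), P2=(237.939,84.534), P3=(217.424,59.919); sampled at t=k/3. Machine vertices: (177.216,109.868) → (197.559,114.243) → (218.797,113.418) → (217.424,125.525). Open path.

**Shape 7** — `<path>` cubic bezier, stroke `#ff0000` → cut (S811, F863). Control points (SVG): P0=(153.941,132.344), P1=(181.643,134.978), P2=(249.768,97.478), P3=(234.549,99.105); sampled at t=k/3. Machine vertices: (153.941,53.100) → (190.533,60.908) → (226.571,77.859) → (234.549,86.339). Open path.

**Shape 8** — `<path>` cubic bezier, stroke `#ff0000` → cut (S811, F863). Control points (SVG): P0=(101.840,162.755), P1=(124.381,169.813), P2=(187.028,152.204), P3=(192.080,144.676); sampled at t=k/3. Machine vertices: (101.840,22.689) → (134.131,22.566) → (171.448,31.167) → (192.080,40.768). Open path.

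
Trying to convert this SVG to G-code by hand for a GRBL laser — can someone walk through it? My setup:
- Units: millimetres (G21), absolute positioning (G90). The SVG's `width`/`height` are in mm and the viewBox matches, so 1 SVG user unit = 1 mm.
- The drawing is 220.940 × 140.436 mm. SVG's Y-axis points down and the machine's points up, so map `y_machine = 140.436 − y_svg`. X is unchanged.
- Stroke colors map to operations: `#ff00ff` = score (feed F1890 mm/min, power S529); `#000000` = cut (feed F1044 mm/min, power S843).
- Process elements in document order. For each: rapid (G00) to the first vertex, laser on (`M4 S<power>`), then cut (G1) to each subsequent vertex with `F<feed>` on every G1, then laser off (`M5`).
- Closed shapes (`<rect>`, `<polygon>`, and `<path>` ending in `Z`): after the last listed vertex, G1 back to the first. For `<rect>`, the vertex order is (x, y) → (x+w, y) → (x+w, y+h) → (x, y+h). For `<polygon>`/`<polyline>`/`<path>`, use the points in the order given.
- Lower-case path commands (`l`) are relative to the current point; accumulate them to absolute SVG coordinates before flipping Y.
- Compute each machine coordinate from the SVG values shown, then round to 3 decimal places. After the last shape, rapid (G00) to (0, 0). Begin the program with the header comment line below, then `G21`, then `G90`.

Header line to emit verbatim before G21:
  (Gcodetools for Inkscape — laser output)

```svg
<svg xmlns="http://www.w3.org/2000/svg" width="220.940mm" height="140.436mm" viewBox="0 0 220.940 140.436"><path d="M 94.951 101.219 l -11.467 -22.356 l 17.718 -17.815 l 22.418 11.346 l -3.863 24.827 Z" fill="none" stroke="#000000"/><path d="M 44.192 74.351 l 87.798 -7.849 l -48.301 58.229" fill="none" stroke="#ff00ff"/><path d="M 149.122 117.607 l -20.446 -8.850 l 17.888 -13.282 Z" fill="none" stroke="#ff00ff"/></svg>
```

(Gcodetools for Inkscape — laser output)
G21
G90
G00 X94.951 Y39.217
M4 S843
G1 X83.484 Y61.573 F1044
G1 X101.202 Y79.388 F1044
G1 X123.620 Y68.042 F1044
G1 X119.757 Y43.215 F1044
G1 X94.951 Y39.217 F1044
M5
G00 X44.192 Y66.085
M4 S529
G1 X131.990 Y73.934 F1890
G1 X83.689 Y15.705 F1890
M5
G00 X149.122 Y22.829
M4 S529
G1 X128.676 Y31.679 F1890
G1 X146.564 Y44.961 F1890
G1 X149.122 Y22.829 F1890
M5
G00 X0.000 Y0.000

1 u = 1 mm; y_m = 140.436 − y.

[1] `<path>` regular polygon, #000000→cut S843 F1044: (94.951,39.217) → (83.484,61.573) → (101.202,79.388) → (123.620,68.042) → (119.757,43.215) → (94.951,39.217) (closed)

[2] `<path>` open polyline, #ff00ff→score S529 F1890: (44.192,66.085) → (131.990,73.934) → (83.689,15.705)

[3] `<path>` regular polygon, #ff00ff→score S529 F1890: (149.122,22.829) → (128.676,31.679) → (146.564,44.961) → (149.122,22.829) (closed)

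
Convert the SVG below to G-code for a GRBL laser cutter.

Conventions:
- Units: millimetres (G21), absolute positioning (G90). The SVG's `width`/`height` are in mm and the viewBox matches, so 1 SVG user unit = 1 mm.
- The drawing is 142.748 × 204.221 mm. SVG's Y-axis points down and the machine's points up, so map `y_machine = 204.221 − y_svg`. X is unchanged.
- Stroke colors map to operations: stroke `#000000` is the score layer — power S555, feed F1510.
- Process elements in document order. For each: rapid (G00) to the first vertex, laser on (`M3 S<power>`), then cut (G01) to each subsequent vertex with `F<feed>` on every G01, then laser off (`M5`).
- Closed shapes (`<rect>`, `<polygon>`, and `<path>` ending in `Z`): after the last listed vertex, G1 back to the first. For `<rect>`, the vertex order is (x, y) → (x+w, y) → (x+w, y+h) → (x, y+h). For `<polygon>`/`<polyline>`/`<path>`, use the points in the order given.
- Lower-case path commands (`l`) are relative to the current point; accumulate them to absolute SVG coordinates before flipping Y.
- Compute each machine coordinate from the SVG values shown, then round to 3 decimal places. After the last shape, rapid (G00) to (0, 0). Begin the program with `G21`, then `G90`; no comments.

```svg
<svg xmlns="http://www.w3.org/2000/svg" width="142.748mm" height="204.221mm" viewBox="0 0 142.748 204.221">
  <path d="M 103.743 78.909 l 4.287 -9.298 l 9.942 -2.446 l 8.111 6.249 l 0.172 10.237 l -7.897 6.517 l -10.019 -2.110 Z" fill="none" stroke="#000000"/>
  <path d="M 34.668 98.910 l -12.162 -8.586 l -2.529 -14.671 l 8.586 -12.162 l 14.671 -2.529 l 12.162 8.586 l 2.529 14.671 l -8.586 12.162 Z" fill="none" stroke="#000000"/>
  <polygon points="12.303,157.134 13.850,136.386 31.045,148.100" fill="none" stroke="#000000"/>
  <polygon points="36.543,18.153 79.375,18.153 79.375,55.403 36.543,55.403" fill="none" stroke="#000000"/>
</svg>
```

G21
G90
G00 X103.743 Y125.312
M3 S555
G01 X108.030 Y134.610 F1510
G01 X117.972 Y137.056 F1510
G01 X126.083 Y130.807 F1510
G01 X126.255 Y120.570 F1510
G01 X118.358 Y114.053 F1510
G01 X108.339 Y116.163 F1510
G01 X103.743 Y125.312 F1510
M5
G00 X34.668 Y105.311
M3 S555
G01 X22.506 Y113.897 F1510
G01 X19.977 Y128.568 F1510
G01 X28.563 Y140.730 F1510
G01 X43.234 Y143.259 F1510
G01 X55.396 Y134.673 F1510
G01 X57.925 Y120.002 F1510
G01 X49.339 Y107.840 F1510
G01 X34.668 Y105.311 F1510
M5
G00 X12.303 Y47.087
M3 S555
G01 X13.850 Y67.835 F1510
G01 X31.045 Y56.121 F1510
G01 X12.303 Y47.087 F1510
M5
G00 X36.543 Y186.068
M3 S555
G01 X79.375 Y186.068 F1510
G01 X79.375 Y148.818 F1510
G01 X36.543 Y148.818 F1510
G01 X36.543 Y186.068 F1510
M5
G00 X0.000 Y0.000

viewBox `0 0 142.748 204.221` with mm width/height → 1 unit = 1 mm. Flip: y_m = 204.221 − y_svg.

**Shape 1** — `<path>` regular polygon, stroke `#000000` → score (S555, F1510). Machine vertices: (103.743,125.312) → (108.030,134.610) → (117.972,137.056) → (126.083,130.807) → (126.255,120.570) → (118.358,114.053) → (108.339,116.163) → (103.743,125.312). Closed: final G1 returns to the first vertex.

**Shape 2** — `<path>` regular polygon, stroke `#000000` → score (S555, F1510). Machine vertices: (34.668,105.311) → (22.506,113.897) → (19.977,128.568) → (28.563,140.730) → (43.234,143.259) → (55.396,134.673) → (57.925,120.002) → (49.339,107.840) → (34.668,105.311). Closed: final G1 returns to the first vertex.

**Shape 3** — `<polygon>` regular polygon, stroke `#000000` → score (S555, F1510). Machine vertices: (12.303,47.087) → (13.850,67.835) → (31.045,56.121) → (12.303,47.087). Closed: final G1 returns to the first vertex.

**Shape 4** — `<polygon>` rectangle, stroke `#000000` → score (S555, F1510). Machine vertices: (36.543,186.068) → (79.375,186.068) → (79.375,148.818) → (36.543,148.818) → (36.543,186.068). Closed: final G1 returns to the first vertex.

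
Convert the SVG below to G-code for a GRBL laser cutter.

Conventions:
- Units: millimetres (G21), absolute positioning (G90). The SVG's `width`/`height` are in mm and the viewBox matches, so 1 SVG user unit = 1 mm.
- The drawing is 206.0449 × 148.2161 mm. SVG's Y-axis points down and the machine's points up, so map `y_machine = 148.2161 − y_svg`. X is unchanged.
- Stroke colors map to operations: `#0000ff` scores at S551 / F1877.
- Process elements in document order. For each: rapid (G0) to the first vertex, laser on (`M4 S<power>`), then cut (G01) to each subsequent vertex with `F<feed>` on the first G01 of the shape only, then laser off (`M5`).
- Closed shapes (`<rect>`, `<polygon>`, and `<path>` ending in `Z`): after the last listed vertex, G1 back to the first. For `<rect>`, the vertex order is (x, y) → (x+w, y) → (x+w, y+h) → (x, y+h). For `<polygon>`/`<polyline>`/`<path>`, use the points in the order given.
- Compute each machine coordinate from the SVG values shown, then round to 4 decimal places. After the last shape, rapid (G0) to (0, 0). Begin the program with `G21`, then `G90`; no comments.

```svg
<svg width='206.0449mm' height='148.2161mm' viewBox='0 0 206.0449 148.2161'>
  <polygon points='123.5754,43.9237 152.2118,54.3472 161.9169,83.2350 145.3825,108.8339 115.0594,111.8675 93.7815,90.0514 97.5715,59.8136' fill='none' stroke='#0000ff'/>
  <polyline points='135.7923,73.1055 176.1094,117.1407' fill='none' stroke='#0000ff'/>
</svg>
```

viewBox `0 0 206.0449 148.2161` with mm width/height → 1 unit = 1 mm. Flip: y_m = 148.2161 − y_svg.

**Shape 1** — `<polygon>` regular polygon, stroke `#0000ff` → score (S551, F1877). Machine vertices: (123.5754,104.2924) → (152.2118,93.8689) → (161.9169,64.9811) → (145.3825,39.3822) → (115.0594,36.3486) → (93.7815,58.1647) → (97.5715,88.4025) → (123.5754,104.2924). Closed: final G1 returns to the first vertex.

**Shape 2** — `<polyline>` line segment, stroke `#0000ff` → score (S551, F1877). Machine vertices: (135.7923,75.1106) → (176.1094,31.0754). Open path.

G21
G90
G0 X123.5754 Y104.2924
M4 S551
G01 X152.2118 Y93.8689 F1877
G01 X161.9169 Y64.9811
G01 X145.3825 Y39.3822
G01 X115.0594 Y36.3486
G01 X93.7815 Y58.1647
G01 X97.5715 Y88.4025
G01 X123.5754 Y104.2924
M5
G0 X135.7923 Y75.1106
M4 S551
G01 X176.1094 Y31.0754 F1877
M5
G0 X0.0000 Y0.0000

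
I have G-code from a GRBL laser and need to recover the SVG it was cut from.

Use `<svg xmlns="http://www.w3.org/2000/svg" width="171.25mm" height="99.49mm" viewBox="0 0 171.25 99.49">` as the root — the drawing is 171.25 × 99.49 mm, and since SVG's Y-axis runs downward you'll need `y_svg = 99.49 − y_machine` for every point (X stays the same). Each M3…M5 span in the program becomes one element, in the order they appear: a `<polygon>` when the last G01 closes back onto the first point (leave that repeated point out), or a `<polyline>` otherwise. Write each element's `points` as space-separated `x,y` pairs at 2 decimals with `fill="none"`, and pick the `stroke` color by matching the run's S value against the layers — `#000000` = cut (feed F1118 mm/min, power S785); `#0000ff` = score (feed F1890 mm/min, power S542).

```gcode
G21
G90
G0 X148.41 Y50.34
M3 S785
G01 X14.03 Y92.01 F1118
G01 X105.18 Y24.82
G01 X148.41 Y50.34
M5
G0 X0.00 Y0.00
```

<svg xmlns="http://www.w3.org/2000/svg" width="171.25mm" height="99.49mm" viewBox="0 0 171.25 99.49">
  <polygon points="148.41,49.15 14.03,7.48 105.18,74.67" fill="none" stroke="#000000"/>
</svg>

Machine Y-up, SVG Y-down with viewBox height 99.49, so y_svg = 99.49 − y_machine; X carries over. Every run uses S785, so all elements get stroke `#000000` (cut).

Run 1: The run returns to its start, so emit a `<polygon>` with points (Y-flipped): 148.41,49.15 14.03,7.48 105.18,74.67.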